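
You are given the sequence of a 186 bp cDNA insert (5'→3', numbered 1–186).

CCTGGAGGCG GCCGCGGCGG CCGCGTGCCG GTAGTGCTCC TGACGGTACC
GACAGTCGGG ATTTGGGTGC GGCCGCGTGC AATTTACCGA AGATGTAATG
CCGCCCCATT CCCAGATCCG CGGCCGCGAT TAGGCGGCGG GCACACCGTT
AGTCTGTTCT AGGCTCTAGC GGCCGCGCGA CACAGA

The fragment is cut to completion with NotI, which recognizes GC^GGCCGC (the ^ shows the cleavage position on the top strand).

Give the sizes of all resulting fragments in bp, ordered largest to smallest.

NotI sites (GCGGCCGC) start at positions 8, 17, 69, 120, 169.
NotI cuts after base 2 of each site, so after positions 9, 18, 70, 121, 170.
Linear molecule, 5 cuts → 6 fragments:
  1–9 → 9 bp
  10–18 → 9 bp
  19–70 → 52 bp
  71–121 → 51 bp
  122–170 → 49 bp
  171–186 → 16 bp
Sorted largest to smallest: 52, 51, 49, 16, 9, 9 bp.

52, 51, 49, 16, 9, 9 bp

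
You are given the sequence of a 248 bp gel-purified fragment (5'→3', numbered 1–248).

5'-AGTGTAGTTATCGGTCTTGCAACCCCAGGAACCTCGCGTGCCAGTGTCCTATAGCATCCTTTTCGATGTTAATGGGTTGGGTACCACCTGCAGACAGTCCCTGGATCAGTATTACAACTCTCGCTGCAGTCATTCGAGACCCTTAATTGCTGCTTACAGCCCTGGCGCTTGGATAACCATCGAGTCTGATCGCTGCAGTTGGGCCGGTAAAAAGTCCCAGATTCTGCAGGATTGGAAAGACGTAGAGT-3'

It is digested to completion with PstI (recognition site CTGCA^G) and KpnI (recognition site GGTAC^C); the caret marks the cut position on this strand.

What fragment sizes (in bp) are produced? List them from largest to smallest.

84, 69, 36, 31, 20, 8 bp

PstI sites (CTGCAG) start at positions 88, 124, 193, 224.
PstI cuts after base 5 of each site (before the last base), so after positions 92, 128, 197, 228.
The KpnI site (GGTACC) starts at position 80.
KpnI cuts after base 5 of each site (before the last base), so after position 84.
Combined cut positions: 84, 92, 128, 197, 228.
Linear molecule, 5 cuts → 6 fragments:
  1–84 → 84 bp
  85–92 → 8 bp
  93–128 → 36 bp
  129–197 → 69 bp
  198–228 → 31 bp
  229–248 → 20 bp
Sorted largest to smallest: 84, 69, 36, 31, 20, 8 bp.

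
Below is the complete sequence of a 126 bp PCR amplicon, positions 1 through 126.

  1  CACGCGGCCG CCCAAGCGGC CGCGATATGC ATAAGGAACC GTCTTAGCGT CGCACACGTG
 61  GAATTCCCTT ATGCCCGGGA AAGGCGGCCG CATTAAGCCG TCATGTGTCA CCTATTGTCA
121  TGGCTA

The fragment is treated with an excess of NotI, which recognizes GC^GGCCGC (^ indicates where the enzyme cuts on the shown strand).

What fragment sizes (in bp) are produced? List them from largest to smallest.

NotI sites (GCGGCCGC) start at positions 4, 16, 84.
NotI cuts after base 2 of each site, so after positions 5, 17, 85.
Linear molecule, 3 cuts → 4 fragments:
  1–5 → 5 bp
  6–17 → 12 bp
  18–85 → 68 bp
  86–126 → 41 bp
Sorted largest to smallest: 68, 41, 12, 5 bp.

68, 41, 12, 5 bp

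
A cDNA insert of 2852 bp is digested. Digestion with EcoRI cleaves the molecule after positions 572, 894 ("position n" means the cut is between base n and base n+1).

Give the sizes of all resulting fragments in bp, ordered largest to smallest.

Linear molecule, 2 cuts → 3 fragments:
  572 − 0 = 572 bp
  894 − 572 = 322 bp
  2852 − 894 = 1958 bp
Sorted largest to smallest: 1958, 572, 322 bp.

1958, 572, 322 bp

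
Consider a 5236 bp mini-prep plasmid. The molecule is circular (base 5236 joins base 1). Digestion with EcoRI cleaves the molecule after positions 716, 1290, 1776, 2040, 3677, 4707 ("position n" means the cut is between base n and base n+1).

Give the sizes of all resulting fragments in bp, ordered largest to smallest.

Circular molecule, 6 cuts → 6 fragments:
  1290 − 716 = 574 bp
  1776 − 1290 = 486 bp
  2040 − 1776 = 264 bp
  3677 − 2040 = 1637 bp
  4707 − 3677 = 1030 bp
  wrap: 5236 − 4707 + 716 = 1245 bp
Sorted largest to smallest: 1637, 1245, 1030, 574, 486, 264 bp.

1637, 1245, 1030, 574, 486, 264 bp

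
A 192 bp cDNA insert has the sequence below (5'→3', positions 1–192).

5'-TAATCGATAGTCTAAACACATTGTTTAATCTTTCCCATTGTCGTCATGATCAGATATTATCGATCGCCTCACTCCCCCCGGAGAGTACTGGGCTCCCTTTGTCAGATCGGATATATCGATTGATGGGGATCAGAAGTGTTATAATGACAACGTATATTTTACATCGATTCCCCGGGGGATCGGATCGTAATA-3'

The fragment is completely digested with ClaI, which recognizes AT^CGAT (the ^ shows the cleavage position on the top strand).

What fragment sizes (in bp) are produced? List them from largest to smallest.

ClaI sites (ATCGAT) start at positions 3, 59, 115, 163.
ClaI cuts after base 2 of each site, so after positions 4, 60, 116, 164.
Linear molecule, 4 cuts → 5 fragments:
  1–4 → 4 bp
  5–60 → 56 bp
  61–116 → 56 bp
  117–164 → 48 bp
  165–192 → 28 bp
Sorted largest to smallest: 56, 56, 48, 28, 4 bp.

56, 56, 48, 28, 4 bp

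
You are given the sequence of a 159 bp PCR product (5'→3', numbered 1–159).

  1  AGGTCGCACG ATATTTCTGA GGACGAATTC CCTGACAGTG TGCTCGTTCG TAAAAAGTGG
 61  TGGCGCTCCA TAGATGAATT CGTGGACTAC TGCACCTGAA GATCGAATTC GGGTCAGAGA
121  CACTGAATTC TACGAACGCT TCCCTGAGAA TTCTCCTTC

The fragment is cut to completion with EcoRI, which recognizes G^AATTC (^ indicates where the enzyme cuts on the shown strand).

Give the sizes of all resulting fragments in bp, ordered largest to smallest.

EcoRI sites (GAATTC) start at positions 25, 76, 105, 125, 148.
EcoRI cuts after the first base of each site, so after positions 25, 76, 105, 125, 148.
Linear molecule, 5 cuts → 6 fragments:
  1–25 → 25 bp
  26–76 → 51 bp
  77–105 → 29 bp
  106–125 → 20 bp
  126–148 → 23 bp
  149–159 → 11 bp
Sorted largest to smallest: 51, 29, 25, 23, 20, 11 bp.

51, 29, 25, 23, 20, 11 bp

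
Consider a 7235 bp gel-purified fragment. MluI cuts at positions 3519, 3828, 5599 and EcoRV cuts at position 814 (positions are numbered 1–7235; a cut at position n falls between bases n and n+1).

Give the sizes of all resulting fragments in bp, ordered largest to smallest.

Combined cut positions (sorted): 814, 3519, 3828, 5599.
Linear molecule, 4 cuts → 5 fragments:
  814 − 0 = 814 bp
  3519 − 814 = 2705 bp
  3828 − 3519 = 309 bp
  5599 − 3828 = 1771 bp
  7235 − 5599 = 1636 bp
Sorted largest to smallest: 2705, 1771, 1636, 814, 309 bp.

2705, 1771, 1636, 814, 309 bp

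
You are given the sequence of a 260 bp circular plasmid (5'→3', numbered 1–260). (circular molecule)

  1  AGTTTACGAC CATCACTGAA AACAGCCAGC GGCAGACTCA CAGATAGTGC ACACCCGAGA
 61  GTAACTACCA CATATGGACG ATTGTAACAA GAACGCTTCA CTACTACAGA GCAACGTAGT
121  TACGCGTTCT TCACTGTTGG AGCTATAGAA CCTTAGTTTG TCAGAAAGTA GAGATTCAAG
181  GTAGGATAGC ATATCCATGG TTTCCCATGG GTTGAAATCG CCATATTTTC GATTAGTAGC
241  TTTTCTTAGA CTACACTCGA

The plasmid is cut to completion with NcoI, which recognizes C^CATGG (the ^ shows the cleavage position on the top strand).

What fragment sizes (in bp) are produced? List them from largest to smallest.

250, 10 bp

NcoI sites (CCATGG) start at positions 195, 205.
NcoI cuts after the first base of each site, so after positions 195, 205.
Circular molecule, 2 cuts → 2 fragments:
  196–205 → 10 bp
  206–260 then 1–195 → 55 + 195 = 250 bp
Sorted largest to smallest: 250, 10 bp.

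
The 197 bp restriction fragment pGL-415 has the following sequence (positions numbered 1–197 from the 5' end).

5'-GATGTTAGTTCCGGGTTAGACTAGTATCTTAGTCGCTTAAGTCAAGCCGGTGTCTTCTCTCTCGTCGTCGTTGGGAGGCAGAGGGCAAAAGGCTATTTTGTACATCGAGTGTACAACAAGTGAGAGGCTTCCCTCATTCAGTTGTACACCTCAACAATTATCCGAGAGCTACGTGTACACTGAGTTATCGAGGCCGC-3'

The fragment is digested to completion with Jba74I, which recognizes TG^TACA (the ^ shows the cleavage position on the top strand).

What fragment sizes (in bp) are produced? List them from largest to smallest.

Jba74I sites (TGTACA) start at positions 99, 110, 143, 174.
Jba74I cuts after base 2 of each site, so after positions 100, 111, 144, 175.
Linear molecule, 4 cuts → 5 fragments:
  1–100 → 100 bp
  101–111 → 11 bp
  112–144 → 33 bp
  145–175 → 31 bp
  176–197 → 22 bp
Sorted largest to smallest: 100, 33, 31, 22, 11 bp.

100, 33, 31, 22, 11 bp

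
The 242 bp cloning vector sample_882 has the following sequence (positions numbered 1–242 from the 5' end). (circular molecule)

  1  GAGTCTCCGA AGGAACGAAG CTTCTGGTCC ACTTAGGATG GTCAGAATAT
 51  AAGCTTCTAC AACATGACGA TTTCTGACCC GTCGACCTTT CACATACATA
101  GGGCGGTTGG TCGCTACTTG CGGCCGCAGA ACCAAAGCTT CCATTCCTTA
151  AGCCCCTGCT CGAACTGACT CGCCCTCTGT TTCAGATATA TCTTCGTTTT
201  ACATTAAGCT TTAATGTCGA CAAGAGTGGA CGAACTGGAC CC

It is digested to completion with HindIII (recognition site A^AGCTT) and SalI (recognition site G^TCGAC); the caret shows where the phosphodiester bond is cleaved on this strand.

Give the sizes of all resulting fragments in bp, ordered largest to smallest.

HindIII sites (AAGCTT) start at positions 18, 51, 135, 206.
HindIII cuts after the first base of each site, so after positions 18, 51, 135, 206.
SalI sites (GTCGAC) start at positions 81, 216.
SalI cuts after the first base of each site, so after positions 81, 216.
Combined cut positions: 18, 51, 81, 135, 206, 216.
Circular molecule, 6 cuts → 6 fragments:
  19–51 → 33 bp
  52–81 → 30 bp
  82–135 → 54 bp
  136–206 → 71 bp
  207–216 → 10 bp
  217–242 then 1–18 → 26 + 18 = 44 bp
Sorted largest to smallest: 71, 54, 44, 33, 30, 10 bp.

71, 54, 44, 33, 30, 10 bp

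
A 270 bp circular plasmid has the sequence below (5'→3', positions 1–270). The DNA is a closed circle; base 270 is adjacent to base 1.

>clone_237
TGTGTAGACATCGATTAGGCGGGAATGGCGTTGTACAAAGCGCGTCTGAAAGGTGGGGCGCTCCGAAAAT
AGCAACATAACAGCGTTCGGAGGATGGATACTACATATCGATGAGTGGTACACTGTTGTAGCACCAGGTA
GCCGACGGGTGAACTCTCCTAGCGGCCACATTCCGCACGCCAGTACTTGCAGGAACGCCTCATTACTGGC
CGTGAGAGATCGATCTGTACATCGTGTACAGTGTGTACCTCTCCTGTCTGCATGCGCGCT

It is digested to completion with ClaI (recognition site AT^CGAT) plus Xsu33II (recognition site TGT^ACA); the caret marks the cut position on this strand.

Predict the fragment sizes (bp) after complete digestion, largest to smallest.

ClaI sites (ATCGAT) start at positions 10, 107, 219.
ClaI cuts after base 2 of each site, so after positions 11, 108, 220.
Xsu33II sites (TGTACA) start at positions 32, 226, 235.
Xsu33II cuts after base 3 of each site, so after positions 34, 228, 237.
Combined cut positions: 11, 34, 108, 220, 228, 237.
Circular molecule, 6 cuts → 6 fragments:
  12–34 → 23 bp
  35–108 → 74 bp
  109–220 → 112 bp
  221–228 → 8 bp
  229–237 → 9 bp
  238–270 then 1–11 → 33 + 11 = 44 bp
Sorted largest to smallest: 112, 74, 44, 23, 9, 8 bp.

112, 74, 44, 23, 9, 8 bp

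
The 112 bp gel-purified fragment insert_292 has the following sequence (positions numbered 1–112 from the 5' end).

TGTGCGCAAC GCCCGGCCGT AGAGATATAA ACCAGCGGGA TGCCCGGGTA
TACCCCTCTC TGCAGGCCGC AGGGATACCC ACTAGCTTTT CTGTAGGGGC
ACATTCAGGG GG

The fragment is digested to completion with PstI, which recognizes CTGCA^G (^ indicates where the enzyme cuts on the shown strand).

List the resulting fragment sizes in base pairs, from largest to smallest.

The PstI site (CTGCAG) starts at position 60.
PstI cuts after base 5 of each site (before the last base), so after position 64.
Linear molecule, 1 cut → 2 fragments:
  1–64 → 64 bp
  65–112 → 48 bp
Sorted largest to smallest: 64, 48 bp.

64, 48 bp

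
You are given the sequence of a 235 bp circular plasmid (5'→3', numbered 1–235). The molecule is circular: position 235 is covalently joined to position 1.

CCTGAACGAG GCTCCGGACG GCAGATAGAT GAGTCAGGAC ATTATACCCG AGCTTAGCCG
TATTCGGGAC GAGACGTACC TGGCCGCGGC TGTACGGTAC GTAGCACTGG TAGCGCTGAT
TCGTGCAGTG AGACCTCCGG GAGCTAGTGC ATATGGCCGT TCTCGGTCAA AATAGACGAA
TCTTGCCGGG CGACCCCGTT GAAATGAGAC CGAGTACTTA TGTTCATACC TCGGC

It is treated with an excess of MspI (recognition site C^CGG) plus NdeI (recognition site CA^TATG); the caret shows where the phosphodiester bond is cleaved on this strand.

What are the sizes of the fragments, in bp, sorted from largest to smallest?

123, 63, 35, 14 bp

MspI sites (CCGG) start at positions 14, 137, 186.
MspI cuts after the first base of each site, so after positions 14, 137, 186.
The NdeI site (CATATG) starts at position 150.
NdeI cuts after base 2 of each site, so after position 151.
Combined cut positions: 14, 137, 151, 186.
Circular molecule, 4 cuts → 4 fragments:
  15–137 → 123 bp
  138–151 → 14 bp
  152–186 → 35 bp
  187–235 then 1–14 → 49 + 14 = 63 bp
Sorted largest to smallest: 123, 63, 35, 14 bp.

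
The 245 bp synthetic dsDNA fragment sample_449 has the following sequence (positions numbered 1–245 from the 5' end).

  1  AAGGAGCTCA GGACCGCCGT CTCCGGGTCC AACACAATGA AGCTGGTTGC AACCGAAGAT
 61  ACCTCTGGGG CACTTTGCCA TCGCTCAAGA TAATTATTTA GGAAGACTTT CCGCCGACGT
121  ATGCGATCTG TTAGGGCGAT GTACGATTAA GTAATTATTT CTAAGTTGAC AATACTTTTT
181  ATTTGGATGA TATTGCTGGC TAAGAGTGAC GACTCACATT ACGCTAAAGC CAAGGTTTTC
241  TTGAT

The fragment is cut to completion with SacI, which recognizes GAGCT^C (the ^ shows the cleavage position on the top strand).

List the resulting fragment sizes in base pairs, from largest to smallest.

The SacI site (GAGCTC) starts at position 4.
SacI cuts after base 5 of each site (before the last base), so after position 8.
Linear molecule, 1 cut → 2 fragments:
  1–8 → 8 bp
  9–245 → 237 bp
Sorted largest to smallest: 237, 8 bp.

237, 8 bp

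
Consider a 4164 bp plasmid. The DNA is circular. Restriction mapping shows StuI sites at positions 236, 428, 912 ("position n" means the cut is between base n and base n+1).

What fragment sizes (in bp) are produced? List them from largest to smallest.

3488, 484, 192 bp

Circular molecule, 3 cuts → 3 fragments:
  428 − 236 = 192 bp
  912 − 428 = 484 bp
  wrap: 4164 − 912 + 236 = 3488 bp
Sorted largest to smallest: 3488, 484, 192 bp.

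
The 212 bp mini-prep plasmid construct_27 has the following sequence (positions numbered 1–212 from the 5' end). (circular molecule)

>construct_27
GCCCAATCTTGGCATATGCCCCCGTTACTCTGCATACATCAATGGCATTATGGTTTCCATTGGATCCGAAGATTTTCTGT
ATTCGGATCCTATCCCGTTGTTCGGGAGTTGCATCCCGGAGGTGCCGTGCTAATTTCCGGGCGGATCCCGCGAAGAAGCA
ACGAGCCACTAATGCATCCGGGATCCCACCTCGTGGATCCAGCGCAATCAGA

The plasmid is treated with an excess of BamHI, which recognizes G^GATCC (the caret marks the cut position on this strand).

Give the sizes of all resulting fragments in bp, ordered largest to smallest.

BamHI sites (GGATCC) start at positions 62, 85, 143, 181, 195.
BamHI cuts after the first base of each site, so after positions 62, 85, 143, 181, 195.
Circular molecule, 5 cuts → 5 fragments:
  63–85 → 23 bp
  86–143 → 58 bp
  144–181 → 38 bp
  182–195 → 14 bp
  196–212 then 1–62 → 17 + 62 = 79 bp
Sorted largest to smallest: 79, 58, 38, 23, 14 bp.

79, 58, 38, 23, 14 bp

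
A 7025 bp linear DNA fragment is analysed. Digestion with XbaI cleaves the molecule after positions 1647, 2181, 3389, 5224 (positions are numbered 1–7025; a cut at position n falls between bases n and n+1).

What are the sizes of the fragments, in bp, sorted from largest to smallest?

Linear molecule, 4 cuts → 5 fragments:
  1647 − 0 = 1647 bp
  2181 − 1647 = 534 bp
  3389 − 2181 = 1208 bp
  5224 − 3389 = 1835 bp
  7025 − 5224 = 1801 bp
Sorted largest to smallest: 1835, 1801, 1647, 1208, 534 bp.

1835, 1801, 1647, 1208, 534 bp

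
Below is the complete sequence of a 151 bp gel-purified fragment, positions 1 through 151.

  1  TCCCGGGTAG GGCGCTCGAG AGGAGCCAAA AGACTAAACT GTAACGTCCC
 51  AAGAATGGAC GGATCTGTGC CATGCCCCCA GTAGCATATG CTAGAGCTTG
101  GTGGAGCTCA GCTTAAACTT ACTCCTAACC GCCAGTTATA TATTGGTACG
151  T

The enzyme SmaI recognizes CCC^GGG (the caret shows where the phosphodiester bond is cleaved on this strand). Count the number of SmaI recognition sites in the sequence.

1

CCCGGG occurs starting at position 2.
SmaI cuts at 1 site.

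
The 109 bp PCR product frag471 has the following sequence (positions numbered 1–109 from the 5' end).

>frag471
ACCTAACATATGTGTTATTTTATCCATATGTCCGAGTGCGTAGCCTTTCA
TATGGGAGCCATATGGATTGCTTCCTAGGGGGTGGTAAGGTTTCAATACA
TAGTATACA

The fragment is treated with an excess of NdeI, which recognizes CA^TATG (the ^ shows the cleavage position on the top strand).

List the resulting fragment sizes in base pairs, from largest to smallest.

NdeI sites (CATATG) start at positions 7, 25, 49, 60.
NdeI cuts after base 2 of each site, so after positions 8, 26, 50, 61.
Linear molecule, 4 cuts → 5 fragments:
  1–8 → 8 bp
  9–26 → 18 bp
  27–50 → 24 bp
  51–61 → 11 bp
  62–109 → 48 bp
Sorted largest to smallest: 48, 24, 18, 11, 8 bp.

48, 24, 18, 11, 8 bp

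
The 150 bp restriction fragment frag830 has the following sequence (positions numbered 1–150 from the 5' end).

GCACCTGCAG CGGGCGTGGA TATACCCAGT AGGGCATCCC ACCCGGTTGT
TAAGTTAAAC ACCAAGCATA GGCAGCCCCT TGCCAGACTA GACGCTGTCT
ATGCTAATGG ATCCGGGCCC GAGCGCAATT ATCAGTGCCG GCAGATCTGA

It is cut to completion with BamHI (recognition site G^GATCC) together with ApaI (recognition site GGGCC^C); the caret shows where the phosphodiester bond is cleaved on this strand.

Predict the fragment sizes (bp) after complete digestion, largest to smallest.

109, 31, 10 bp

The BamHI site (GGATCC) starts at position 109.
BamHI cuts after the first base of each site, so after position 109.
The ApaI site (GGGCCC) starts at position 115.
ApaI cuts after base 5 of each site (before the last base), so after position 119.
Combined cut positions: 109, 119.
Linear molecule, 2 cuts → 3 fragments:
  1–109 → 109 bp
  110–119 → 10 bp
  120–150 → 31 bp
Sorted largest to smallest: 109, 31, 10 bp.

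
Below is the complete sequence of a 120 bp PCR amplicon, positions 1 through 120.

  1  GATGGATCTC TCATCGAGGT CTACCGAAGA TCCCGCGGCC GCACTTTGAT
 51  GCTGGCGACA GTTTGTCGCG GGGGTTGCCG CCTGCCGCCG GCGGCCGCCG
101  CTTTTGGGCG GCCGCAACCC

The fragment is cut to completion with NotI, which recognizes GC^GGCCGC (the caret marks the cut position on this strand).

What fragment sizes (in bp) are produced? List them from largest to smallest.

56, 36, 17, 11 bp

NotI sites (GCGGCCGC) start at positions 35, 91, 108.
NotI cuts after base 2 of each site, so after positions 36, 92, 109.
Linear molecule, 3 cuts → 4 fragments:
  1–36 → 36 bp
  37–92 → 56 bp
  93–109 → 17 bp
  110–120 → 11 bp
Sorted largest to smallest: 56, 36, 17, 11 bp.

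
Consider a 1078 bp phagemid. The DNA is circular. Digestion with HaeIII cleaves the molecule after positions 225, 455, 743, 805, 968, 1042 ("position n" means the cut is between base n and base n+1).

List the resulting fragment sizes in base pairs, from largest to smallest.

Circular molecule, 6 cuts → 6 fragments:
  455 − 225 = 230 bp
  743 − 455 = 288 bp
  805 − 743 = 62 bp
  968 − 805 = 163 bp
  1042 − 968 = 74 bp
  wrap: 1078 − 1042 + 225 = 261 bp
Sorted largest to smallest: 288, 261, 230, 163, 74, 62 bp.

288, 261, 230, 163, 74, 62 bp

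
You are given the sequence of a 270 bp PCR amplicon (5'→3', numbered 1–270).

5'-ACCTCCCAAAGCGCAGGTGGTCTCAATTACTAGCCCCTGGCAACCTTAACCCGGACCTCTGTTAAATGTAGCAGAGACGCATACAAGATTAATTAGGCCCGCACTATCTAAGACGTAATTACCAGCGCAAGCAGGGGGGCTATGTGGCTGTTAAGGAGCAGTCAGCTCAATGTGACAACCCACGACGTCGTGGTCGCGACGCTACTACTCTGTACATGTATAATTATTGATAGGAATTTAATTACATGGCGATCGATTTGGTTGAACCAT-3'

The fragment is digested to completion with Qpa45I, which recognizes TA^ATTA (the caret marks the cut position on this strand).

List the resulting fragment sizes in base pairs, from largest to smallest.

Qpa45I sites (TAATTA) start at positions 90, 116, 221, 239.
Qpa45I cuts after base 2 of each site, so after positions 91, 117, 222, 240.
Linear molecule, 4 cuts → 5 fragments:
  1–91 → 91 bp
  92–117 → 26 bp
  118–222 → 105 bp
  223–240 → 18 bp
  241–270 → 30 bp
Sorted largest to smallest: 105, 91, 30, 26, 18 bp.

105, 91, 30, 26, 18 bp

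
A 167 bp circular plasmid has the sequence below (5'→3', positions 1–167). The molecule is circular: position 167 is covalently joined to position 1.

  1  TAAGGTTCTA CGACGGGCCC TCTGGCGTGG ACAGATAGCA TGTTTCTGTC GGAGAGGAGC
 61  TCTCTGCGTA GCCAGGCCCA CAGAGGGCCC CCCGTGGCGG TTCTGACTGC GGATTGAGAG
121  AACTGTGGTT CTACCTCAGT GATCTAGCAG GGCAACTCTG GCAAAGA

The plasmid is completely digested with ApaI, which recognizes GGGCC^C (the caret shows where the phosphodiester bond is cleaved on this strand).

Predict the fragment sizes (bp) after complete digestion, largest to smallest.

97, 70 bp

ApaI sites (GGGCCC) start at positions 15, 85.
ApaI cuts after base 5 of each site (before the last base), so after positions 19, 89.
Circular molecule, 2 cuts → 2 fragments:
  20–89 → 70 bp
  90–167 then 1–19 → 78 + 19 = 97 bp
Sorted largest to smallest: 97, 70 bp.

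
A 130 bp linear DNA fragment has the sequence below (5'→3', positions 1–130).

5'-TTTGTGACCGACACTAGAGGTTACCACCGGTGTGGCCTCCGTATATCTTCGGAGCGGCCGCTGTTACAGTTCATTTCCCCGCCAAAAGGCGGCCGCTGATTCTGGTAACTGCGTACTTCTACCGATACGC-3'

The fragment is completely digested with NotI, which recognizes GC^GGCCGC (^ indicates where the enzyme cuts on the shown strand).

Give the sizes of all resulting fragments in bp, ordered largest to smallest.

NotI sites (GCGGCCGC) start at positions 54, 89.
NotI cuts after base 2 of each site, so after positions 55, 90.
Linear molecule, 2 cuts → 3 fragments:
  1–55 → 55 bp
  56–90 → 35 bp
  91–130 → 40 bp
Sorted largest to smallest: 55, 40, 35 bp.

55, 40, 35 bp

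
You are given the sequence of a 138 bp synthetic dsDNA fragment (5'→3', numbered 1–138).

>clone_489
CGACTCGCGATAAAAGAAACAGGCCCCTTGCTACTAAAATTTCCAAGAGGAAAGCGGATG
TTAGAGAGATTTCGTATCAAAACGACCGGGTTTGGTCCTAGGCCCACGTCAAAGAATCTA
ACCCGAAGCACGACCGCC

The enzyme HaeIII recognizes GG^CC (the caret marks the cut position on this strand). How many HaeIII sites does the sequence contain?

GGCC occurs starting at positions 22, 101.
HaeIII cuts at 2 sites.

2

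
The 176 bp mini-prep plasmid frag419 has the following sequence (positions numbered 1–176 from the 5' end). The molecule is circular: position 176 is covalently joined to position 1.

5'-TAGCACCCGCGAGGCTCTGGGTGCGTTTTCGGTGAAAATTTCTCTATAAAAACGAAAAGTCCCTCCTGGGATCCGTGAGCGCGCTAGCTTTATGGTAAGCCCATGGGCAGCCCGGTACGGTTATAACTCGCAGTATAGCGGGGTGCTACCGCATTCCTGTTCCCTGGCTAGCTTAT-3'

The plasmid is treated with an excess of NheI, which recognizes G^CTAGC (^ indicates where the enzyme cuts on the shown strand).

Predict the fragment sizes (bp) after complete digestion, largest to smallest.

NheI sites (GCTAGC) start at positions 83, 167.
NheI cuts after the first base of each site, so after positions 83, 167.
Circular molecule, 2 cuts → 2 fragments:
  84–167 → 84 bp
  168–176 then 1–83 → 9 + 83 = 92 bp
Sorted largest to smallest: 92, 84 bp.

92, 84 bp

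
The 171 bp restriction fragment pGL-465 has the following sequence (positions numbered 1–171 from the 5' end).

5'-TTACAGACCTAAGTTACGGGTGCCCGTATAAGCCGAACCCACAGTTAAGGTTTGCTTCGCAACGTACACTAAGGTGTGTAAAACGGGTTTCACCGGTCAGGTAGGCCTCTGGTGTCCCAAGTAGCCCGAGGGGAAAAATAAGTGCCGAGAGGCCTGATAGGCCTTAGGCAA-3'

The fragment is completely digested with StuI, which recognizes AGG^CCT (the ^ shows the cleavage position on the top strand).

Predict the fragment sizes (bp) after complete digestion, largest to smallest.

105, 47, 10, 9 bp

StuI sites (AGGCCT) start at positions 103, 150, 159.
StuI cuts after base 3 of each site, so after positions 105, 152, 161.
Linear molecule, 3 cuts → 4 fragments:
  1–105 → 105 bp
  106–152 → 47 bp
  153–161 → 9 bp
  162–171 → 10 bp
Sorted largest to smallest: 105, 47, 10, 9 bp.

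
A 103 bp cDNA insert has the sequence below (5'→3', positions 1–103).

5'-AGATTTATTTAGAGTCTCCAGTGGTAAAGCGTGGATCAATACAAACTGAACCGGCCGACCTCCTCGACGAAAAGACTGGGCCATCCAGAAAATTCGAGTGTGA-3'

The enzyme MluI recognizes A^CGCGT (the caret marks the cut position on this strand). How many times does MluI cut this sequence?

No occurrence of ACGCGT is present in the sequence.
MluI does not cut: 0 sites.

0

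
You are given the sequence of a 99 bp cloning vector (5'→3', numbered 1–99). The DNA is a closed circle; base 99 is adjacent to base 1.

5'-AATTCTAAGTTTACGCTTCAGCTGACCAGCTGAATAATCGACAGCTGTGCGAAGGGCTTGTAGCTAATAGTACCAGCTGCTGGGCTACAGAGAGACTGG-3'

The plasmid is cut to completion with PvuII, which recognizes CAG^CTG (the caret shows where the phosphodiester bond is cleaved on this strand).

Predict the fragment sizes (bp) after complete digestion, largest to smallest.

PvuII sites (CAGCTG) start at positions 19, 27, 42, 74.
PvuII cuts after base 3 of each site, so after positions 21, 29, 44, 76.
Circular molecule, 4 cuts → 4 fragments:
  22–29 → 8 bp
  30–44 → 15 bp
  45–76 → 32 bp
  77–99 then 1–21 → 23 + 21 = 44 bp
Sorted largest to smallest: 44, 32, 15, 8 bp.

44, 32, 15, 8 bp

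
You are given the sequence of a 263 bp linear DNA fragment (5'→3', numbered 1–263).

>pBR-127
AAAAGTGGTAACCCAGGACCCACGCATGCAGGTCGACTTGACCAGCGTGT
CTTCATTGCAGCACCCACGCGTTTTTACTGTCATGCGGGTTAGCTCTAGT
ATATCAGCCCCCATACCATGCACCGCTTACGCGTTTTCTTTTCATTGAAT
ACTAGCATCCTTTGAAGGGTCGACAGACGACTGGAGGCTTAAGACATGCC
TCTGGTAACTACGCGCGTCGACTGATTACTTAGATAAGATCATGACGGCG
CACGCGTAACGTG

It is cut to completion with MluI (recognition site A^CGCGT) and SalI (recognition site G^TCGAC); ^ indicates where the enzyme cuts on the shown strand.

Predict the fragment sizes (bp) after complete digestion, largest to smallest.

62, 48, 40, 35, 35, 32, 11 bp

MluI sites (ACGCGT) start at positions 67, 129, 252.
MluI cuts after the first base of each site, so after positions 67, 129, 252.
SalI sites (GTCGAC) start at positions 32, 169, 217.
SalI cuts after the first base of each site, so after positions 32, 169, 217.
Combined cut positions: 32, 67, 129, 169, 217, 252.
Linear molecule, 6 cuts → 7 fragments:
  1–32 → 32 bp
  33–67 → 35 bp
  68–129 → 62 bp
  130–169 → 40 bp
  170–217 → 48 bp
  218–252 → 35 bp
  253–263 → 11 bp
Sorted largest to smallest: 62, 48, 40, 35, 35, 32, 11 bp.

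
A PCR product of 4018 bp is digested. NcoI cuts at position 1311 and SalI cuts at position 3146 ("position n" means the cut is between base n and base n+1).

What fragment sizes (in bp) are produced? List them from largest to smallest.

Combined cut positions (sorted): 1311, 3146.
Linear molecule, 2 cuts → 3 fragments:
  1311 − 0 = 1311 bp
  3146 − 1311 = 1835 bp
  4018 − 3146 = 872 bp
Sorted largest to smallest: 1835, 1311, 872 bp.

1835, 1311, 872 bp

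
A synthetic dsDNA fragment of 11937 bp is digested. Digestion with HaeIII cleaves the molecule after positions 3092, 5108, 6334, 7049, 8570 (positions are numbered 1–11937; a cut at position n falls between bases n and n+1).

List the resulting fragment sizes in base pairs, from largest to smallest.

3367, 3092, 2016, 1521, 1226, 715 bp

Linear molecule, 5 cuts → 6 fragments:
  3092 − 0 = 3092 bp
  5108 − 3092 = 2016 bp
  6334 − 5108 = 1226 bp
  7049 − 6334 = 715 bp
  8570 − 7049 = 1521 bp
  11937 − 8570 = 3367 bp
Sorted largest to smallest: 3367, 3092, 2016, 1521, 1226, 715 bp.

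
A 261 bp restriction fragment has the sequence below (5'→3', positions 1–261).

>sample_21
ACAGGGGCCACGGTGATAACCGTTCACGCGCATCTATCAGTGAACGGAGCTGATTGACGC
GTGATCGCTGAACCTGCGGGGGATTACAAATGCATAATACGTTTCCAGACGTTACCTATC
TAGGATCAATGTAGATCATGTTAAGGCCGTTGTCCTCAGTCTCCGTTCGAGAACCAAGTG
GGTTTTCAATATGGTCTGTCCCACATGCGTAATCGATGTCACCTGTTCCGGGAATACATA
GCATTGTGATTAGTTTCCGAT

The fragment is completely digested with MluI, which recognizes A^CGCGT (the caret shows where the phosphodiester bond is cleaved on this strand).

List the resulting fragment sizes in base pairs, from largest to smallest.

204, 57 bp

The MluI site (ACGCGT) starts at position 57.
MluI cuts after the first base of each site, so after position 57.
Linear molecule, 1 cut → 2 fragments:
  1–57 → 57 bp
  58–261 → 204 bp
Sorted largest to smallest: 204, 57 bp.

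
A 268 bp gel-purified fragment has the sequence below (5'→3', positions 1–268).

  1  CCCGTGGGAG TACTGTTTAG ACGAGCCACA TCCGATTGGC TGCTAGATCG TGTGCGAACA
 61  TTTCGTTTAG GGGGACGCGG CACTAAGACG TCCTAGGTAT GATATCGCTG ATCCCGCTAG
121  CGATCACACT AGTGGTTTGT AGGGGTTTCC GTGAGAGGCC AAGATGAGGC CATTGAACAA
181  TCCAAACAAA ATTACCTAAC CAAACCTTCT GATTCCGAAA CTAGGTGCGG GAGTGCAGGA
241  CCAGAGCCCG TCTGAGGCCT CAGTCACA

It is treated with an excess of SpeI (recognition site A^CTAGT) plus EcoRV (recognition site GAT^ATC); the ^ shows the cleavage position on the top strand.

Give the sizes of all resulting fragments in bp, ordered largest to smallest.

The SpeI site (ACTAGT) starts at position 128.
SpeI cuts after the first base of each site, so after position 128.
The EcoRV site (GATATC) starts at position 101.
EcoRV cuts after base 3 of each site, so after position 103.
Combined cut positions: 103, 128.
Linear molecule, 2 cuts → 3 fragments:
  1–103 → 103 bp
  104–128 → 25 bp
  129–268 → 140 bp
Sorted largest to smallest: 140, 103, 25 bp.

140, 103, 25 bp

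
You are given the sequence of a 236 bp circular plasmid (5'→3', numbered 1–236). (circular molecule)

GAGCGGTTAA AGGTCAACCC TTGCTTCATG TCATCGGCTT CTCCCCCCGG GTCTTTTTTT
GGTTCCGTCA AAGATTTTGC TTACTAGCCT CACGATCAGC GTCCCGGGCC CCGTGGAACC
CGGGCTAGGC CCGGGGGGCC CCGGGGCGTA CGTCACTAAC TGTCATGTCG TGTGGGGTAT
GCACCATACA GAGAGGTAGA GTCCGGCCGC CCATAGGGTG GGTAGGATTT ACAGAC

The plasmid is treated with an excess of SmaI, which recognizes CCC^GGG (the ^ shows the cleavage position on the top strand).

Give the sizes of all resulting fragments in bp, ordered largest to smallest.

142, 57, 16, 11, 10 bp

SmaI sites (CCCGGG) start at positions 46, 103, 119, 130, 140.
SmaI cuts after base 3 of each site, so after positions 48, 105, 121, 132, 142.
Circular molecule, 5 cuts → 5 fragments:
  49–105 → 57 bp
  106–121 → 16 bp
  122–132 → 11 bp
  133–142 → 10 bp
  143–236 then 1–48 → 94 + 48 = 142 bp
Sorted largest to smallest: 142, 57, 16, 11, 10 bp.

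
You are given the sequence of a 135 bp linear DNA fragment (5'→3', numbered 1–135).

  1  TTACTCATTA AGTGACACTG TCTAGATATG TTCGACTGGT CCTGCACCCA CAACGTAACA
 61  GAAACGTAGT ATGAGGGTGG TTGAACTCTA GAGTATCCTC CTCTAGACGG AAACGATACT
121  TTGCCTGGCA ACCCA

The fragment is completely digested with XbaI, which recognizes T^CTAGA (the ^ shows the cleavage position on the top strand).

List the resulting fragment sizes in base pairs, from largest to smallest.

66, 33, 21, 15 bp

XbaI sites (TCTAGA) start at positions 21, 87, 102.
XbaI cuts after the first base of each site, so after positions 21, 87, 102.
Linear molecule, 3 cuts → 4 fragments:
  1–21 → 21 bp
  22–87 → 66 bp
  88–102 → 15 bp
  103–135 → 33 bp
Sorted largest to smallest: 66, 33, 21, 15 bp.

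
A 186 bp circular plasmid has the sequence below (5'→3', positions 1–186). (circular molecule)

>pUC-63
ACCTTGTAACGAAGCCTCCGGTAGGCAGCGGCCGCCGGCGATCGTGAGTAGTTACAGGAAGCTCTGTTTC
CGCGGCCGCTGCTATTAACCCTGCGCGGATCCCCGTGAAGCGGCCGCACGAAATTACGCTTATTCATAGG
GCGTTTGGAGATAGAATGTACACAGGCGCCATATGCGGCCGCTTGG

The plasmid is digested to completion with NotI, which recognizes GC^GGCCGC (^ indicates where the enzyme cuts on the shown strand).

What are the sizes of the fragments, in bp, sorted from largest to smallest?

65, 44, 39, 38 bp

NotI sites (GCGGCCGC) start at positions 28, 72, 110, 175.
NotI cuts after base 2 of each site, so after positions 29, 73, 111, 176.
Circular molecule, 4 cuts → 4 fragments:
  30–73 → 44 bp
  74–111 → 38 bp
  112–176 → 65 bp
  177–186 then 1–29 → 10 + 29 = 39 bp
Sorted largest to smallest: 65, 44, 39, 38 bp.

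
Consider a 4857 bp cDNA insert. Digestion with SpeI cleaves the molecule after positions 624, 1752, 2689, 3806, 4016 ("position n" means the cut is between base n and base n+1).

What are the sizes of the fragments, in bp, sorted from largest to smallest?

1128, 1117, 937, 841, 624, 210 bp

Linear molecule, 5 cuts → 6 fragments:
  624 − 0 = 624 bp
  1752 − 624 = 1128 bp
  2689 − 1752 = 937 bp
  3806 − 2689 = 1117 bp
  4016 − 3806 = 210 bp
  4857 − 4016 = 841 bp
Sorted largest to smallest: 1128, 1117, 937, 841, 624, 210 bp.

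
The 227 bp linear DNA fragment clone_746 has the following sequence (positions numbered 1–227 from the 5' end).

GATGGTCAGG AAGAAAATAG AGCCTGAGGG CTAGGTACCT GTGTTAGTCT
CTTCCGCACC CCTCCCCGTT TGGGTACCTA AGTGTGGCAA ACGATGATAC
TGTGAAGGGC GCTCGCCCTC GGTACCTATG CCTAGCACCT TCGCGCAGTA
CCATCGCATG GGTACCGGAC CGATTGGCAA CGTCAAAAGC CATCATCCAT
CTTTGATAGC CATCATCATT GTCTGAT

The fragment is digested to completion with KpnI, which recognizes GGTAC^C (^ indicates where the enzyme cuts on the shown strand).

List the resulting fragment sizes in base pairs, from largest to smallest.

KpnI sites (GGTACC) start at positions 34, 73, 121, 161.
KpnI cuts after base 5 of each site (before the last base), so after positions 38, 77, 125, 165.
Linear molecule, 4 cuts → 5 fragments:
  1–38 → 38 bp
  39–77 → 39 bp
  78–125 → 48 bp
  126–165 → 40 bp
  166–227 → 62 bp
Sorted largest to smallest: 62, 48, 40, 39, 38 bp.

62, 48, 40, 39, 38 bp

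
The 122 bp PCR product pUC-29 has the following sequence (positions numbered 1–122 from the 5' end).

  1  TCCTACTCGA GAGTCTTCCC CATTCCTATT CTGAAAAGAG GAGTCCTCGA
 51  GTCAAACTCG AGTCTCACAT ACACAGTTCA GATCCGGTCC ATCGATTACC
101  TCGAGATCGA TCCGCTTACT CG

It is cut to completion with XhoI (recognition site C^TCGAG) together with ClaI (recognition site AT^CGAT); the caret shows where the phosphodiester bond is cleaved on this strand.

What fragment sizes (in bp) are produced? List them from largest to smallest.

40, 35, 15, 11, 8, 7, 6 bp

XhoI sites (CTCGAG) start at positions 6, 46, 57, 100.
XhoI cuts after the first base of each site, so after positions 6, 46, 57, 100.
ClaI sites (ATCGAT) start at positions 91, 106.
ClaI cuts after base 2 of each site, so after positions 92, 107.
Combined cut positions: 6, 46, 57, 92, 100, 107.
Linear molecule, 6 cuts → 7 fragments:
  1–6 → 6 bp
  7–46 → 40 bp
  47–57 → 11 bp
  58–92 → 35 bp
  93–100 → 8 bp
  101–107 → 7 bp
  108–122 → 15 bp
Sorted largest to smallest: 40, 35, 15, 11, 8, 7, 6 bp.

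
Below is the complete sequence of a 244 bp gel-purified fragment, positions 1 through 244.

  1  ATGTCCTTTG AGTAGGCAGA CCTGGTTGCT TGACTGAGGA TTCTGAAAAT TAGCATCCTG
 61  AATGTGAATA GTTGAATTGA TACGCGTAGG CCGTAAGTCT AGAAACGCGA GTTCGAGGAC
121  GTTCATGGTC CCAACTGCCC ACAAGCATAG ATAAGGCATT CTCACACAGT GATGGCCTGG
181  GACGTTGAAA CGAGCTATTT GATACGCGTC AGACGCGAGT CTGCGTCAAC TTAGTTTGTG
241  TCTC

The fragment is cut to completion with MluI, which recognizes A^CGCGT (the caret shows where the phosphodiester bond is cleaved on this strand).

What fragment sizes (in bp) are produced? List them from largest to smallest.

MluI sites (ACGCGT) start at positions 82, 204.
MluI cuts after the first base of each site, so after positions 82, 204.
Linear molecule, 2 cuts → 3 fragments:
  1–82 → 82 bp
  83–204 → 122 bp
  205–244 → 40 bp
Sorted largest to smallest: 122, 82, 40 bp.

122, 82, 40 bp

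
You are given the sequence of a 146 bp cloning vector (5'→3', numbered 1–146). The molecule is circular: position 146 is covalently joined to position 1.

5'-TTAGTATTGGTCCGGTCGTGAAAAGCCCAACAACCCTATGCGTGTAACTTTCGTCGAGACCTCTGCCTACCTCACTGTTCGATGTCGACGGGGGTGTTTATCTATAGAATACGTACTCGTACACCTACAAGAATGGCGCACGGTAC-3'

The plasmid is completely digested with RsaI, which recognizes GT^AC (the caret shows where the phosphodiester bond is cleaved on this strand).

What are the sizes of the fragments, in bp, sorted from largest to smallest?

116, 24, 6 bp

RsaI sites (GTAC) start at positions 113, 119, 143.
RsaI cuts after base 2 of each site, so after positions 114, 120, 144.
Circular molecule, 3 cuts → 3 fragments:
  115–120 → 6 bp
  121–144 → 24 bp
  145–146 then 1–114 → 2 + 114 = 116 bp
Sorted largest to smallest: 116, 24, 6 bp.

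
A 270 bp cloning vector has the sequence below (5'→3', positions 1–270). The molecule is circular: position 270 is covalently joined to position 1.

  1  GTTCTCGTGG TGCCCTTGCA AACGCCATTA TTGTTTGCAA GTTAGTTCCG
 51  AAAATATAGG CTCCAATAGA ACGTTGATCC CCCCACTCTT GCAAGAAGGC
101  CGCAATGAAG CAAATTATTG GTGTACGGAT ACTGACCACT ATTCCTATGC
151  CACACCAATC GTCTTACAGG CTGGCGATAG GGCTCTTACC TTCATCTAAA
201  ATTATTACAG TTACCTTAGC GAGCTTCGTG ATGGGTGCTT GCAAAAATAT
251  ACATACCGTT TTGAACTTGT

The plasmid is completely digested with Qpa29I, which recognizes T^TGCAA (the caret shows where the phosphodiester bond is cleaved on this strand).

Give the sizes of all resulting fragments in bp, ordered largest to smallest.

Qpa29I sites (TTGCAA) start at positions 16, 35, 89, 239.
Qpa29I cuts after the first base of each site, so after positions 16, 35, 89, 239.
Circular molecule, 4 cuts → 4 fragments:
  17–35 → 19 bp
  36–89 → 54 bp
  90–239 → 150 bp
  240–270 then 1–16 → 31 + 16 = 47 bp
Sorted largest to smallest: 150, 54, 47, 19 bp.

150, 54, 47, 19 bp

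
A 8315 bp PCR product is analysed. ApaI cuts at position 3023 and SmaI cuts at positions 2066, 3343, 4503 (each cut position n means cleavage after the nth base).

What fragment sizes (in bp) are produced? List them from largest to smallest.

Combined cut positions (sorted): 2066, 3023, 3343, 4503.
Linear molecule, 4 cuts → 5 fragments:
  2066 − 0 = 2066 bp
  3023 − 2066 = 957 bp
  3343 − 3023 = 320 bp
  4503 − 3343 = 1160 bp
  8315 − 4503 = 3812 bp
Sorted largest to smallest: 3812, 2066, 1160, 957, 320 bp.

3812, 2066, 1160, 957, 320 bp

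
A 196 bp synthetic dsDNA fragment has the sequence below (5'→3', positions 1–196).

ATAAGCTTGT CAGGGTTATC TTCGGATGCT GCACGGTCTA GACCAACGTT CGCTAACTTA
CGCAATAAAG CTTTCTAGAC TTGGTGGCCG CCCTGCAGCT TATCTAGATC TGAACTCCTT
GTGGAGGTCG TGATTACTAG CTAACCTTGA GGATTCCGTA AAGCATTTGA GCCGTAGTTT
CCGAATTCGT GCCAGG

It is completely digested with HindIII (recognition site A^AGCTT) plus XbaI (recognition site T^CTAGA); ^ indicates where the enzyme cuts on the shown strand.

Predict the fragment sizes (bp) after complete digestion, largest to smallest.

HindIII sites (AAGCTT) start at positions 3, 68.
HindIII cuts after the first base of each site, so after positions 3, 68.
XbaI sites (TCTAGA) start at positions 37, 74, 103.
XbaI cuts after the first base of each site, so after positions 37, 74, 103.
Combined cut positions: 3, 37, 68, 74, 103.
Linear molecule, 5 cuts → 6 fragments:
  1–3 → 3 bp
  4–37 → 34 bp
  38–68 → 31 bp
  69–74 → 6 bp
  75–103 → 29 bp
  104–196 → 93 bp
Sorted largest to smallest: 93, 34, 31, 29, 6, 3 bp.

93, 34, 31, 29, 6, 3 bp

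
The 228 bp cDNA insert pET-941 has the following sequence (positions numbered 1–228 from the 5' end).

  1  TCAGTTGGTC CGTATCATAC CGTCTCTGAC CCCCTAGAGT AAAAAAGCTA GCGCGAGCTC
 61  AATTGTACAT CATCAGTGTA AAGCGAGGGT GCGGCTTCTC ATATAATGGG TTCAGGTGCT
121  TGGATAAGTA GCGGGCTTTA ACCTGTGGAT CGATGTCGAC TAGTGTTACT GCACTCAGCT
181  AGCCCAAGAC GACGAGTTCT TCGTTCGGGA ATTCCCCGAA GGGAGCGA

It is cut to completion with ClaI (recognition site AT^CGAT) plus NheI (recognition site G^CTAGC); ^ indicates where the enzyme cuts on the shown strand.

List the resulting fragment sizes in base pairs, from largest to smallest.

The ClaI site (ATCGAT) starts at position 149.
ClaI cuts after base 2 of each site, so after position 150.
NheI sites (GCTAGC) start at positions 47, 178.
NheI cuts after the first base of each site, so after positions 47, 178.
Combined cut positions: 47, 150, 178.
Linear molecule, 3 cuts → 4 fragments:
  1–47 → 47 bp
  48–150 → 103 bp
  151–178 → 28 bp
  179–228 → 50 bp
Sorted largest to smallest: 103, 50, 47, 28 bp.

103, 50, 47, 28 bp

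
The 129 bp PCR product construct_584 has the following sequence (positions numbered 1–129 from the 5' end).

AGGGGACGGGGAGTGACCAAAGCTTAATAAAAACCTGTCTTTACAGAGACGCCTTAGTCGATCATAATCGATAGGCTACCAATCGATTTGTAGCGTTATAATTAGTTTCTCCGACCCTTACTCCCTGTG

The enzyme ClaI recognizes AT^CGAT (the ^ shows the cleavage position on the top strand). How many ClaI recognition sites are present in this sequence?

ATCGAT occurs starting at positions 67, 82.
ClaI cuts at 2 sites.

2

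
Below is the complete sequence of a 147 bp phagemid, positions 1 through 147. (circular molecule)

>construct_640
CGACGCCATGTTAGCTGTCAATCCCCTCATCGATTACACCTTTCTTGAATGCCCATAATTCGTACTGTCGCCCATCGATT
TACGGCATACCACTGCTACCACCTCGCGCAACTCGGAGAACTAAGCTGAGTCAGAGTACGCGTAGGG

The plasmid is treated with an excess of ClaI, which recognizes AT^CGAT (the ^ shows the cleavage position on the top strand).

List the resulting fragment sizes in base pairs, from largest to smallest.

ClaI sites (ATCGAT) start at positions 29, 74.
ClaI cuts after base 2 of each site, so after positions 30, 75.
Circular molecule, 2 cuts → 2 fragments:
  31–75 → 45 bp
  76–147 then 1–30 → 72 + 30 = 102 bp
Sorted largest to smallest: 102, 45 bp.

102, 45 bp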